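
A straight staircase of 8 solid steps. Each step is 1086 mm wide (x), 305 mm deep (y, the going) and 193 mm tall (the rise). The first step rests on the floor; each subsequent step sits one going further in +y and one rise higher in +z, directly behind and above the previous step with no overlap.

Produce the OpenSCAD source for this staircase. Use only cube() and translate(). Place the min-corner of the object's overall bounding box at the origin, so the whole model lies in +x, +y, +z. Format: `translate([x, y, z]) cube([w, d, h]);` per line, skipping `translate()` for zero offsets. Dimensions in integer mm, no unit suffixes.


cube([1086, 305, 193]);
translate([0, 305, 193]) cube([1086, 305, 193]);
translate([0, 610, 386]) cube([1086, 305, 193]);
translate([0, 915, 579]) cube([1086, 305, 193]);
translate([0, 1220, 772]) cube([1086, 305, 193]);
translate([0, 1525, 965]) cube([1086, 305, 193]);
translate([0, 1830, 1158]) cube([1086, 305, 193]);
translate([0, 2135, 1351]) cube([1086, 305, 193]);


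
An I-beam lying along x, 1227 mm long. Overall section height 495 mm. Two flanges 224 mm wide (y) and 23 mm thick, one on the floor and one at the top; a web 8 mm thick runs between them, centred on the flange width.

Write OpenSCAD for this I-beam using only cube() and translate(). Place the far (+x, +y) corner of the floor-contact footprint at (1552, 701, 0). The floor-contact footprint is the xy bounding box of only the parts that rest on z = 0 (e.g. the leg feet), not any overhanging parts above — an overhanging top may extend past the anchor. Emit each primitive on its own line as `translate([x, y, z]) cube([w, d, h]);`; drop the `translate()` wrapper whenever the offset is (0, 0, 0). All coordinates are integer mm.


translate([325, 477, 0]) cube([1227, 224, 23]);
translate([325, 585, 23]) cube([1227, 8, 449]);
translate([325, 477, 472]) cube([1227, 224, 23]);


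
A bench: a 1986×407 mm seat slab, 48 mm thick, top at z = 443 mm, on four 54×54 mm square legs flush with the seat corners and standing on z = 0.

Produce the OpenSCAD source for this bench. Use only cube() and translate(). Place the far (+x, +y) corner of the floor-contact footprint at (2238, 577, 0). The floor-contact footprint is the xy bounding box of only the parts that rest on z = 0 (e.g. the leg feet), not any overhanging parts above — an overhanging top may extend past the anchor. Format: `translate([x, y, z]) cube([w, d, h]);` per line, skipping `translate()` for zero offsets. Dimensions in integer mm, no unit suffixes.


translate([252, 170, 395]) cube([1986, 407, 48]);
translate([252, 170, 0]) cube([54, 54, 395]);
translate([252, 523, 0]) cube([54, 54, 395]);
translate([2184, 170, 0]) cube([54, 54, 395]);
translate([2184, 523, 0]) cube([54, 54, 395]);


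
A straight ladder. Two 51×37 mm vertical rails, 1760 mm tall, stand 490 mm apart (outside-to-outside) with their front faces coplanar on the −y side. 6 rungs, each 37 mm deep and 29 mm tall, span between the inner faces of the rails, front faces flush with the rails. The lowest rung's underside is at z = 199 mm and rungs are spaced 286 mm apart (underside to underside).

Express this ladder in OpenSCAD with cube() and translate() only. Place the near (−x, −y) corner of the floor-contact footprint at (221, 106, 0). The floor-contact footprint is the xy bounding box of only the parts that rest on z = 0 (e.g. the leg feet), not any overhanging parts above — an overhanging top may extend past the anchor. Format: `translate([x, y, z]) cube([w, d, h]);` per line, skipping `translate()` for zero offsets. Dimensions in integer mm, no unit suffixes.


translate([221, 106, 0]) cube([51, 37, 1760]);
translate([660, 106, 0]) cube([51, 37, 1760]);
translate([272, 106, 199]) cube([388, 37, 29]);
translate([272, 106, 485]) cube([388, 37, 29]);
translate([272, 106, 771]) cube([388, 37, 29]);
translate([272, 106, 1057]) cube([388, 37, 29]);
translate([272, 106, 1343]) cube([388, 37, 29]);
translate([272, 106, 1629]) cube([388, 37, 29]);


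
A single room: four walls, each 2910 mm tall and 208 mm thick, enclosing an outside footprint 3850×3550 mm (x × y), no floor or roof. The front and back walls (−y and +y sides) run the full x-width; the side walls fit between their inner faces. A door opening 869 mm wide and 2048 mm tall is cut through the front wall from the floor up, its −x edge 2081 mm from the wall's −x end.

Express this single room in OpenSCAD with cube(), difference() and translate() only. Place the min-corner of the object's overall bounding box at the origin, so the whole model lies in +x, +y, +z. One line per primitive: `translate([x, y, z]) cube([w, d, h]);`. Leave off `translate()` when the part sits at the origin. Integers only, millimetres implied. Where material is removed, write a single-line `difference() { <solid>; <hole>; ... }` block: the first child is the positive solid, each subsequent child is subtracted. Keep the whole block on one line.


difference() { cube([3850, 208, 2910]); translate([2081, 0, 0]) cube([869, 208, 2048]); }
translate([0, 3342, 0]) cube([3850, 208, 2910]);
translate([0, 208, 0]) cube([208, 3134, 2910]);
translate([3642, 208, 0]) cube([208, 3134, 2910]);


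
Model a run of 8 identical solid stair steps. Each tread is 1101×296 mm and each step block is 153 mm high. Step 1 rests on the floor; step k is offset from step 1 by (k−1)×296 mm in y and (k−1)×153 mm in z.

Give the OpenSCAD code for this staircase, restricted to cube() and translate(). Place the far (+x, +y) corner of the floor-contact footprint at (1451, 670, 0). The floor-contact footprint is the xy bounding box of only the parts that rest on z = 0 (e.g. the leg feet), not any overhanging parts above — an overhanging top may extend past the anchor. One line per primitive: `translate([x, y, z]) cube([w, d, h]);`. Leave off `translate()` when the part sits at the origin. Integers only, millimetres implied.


translate([350, 374, 0]) cube([1101, 296, 153]);
translate([350, 670, 153]) cube([1101, 296, 153]);
translate([350, 966, 306]) cube([1101, 296, 153]);
translate([350, 1262, 459]) cube([1101, 296, 153]);
translate([350, 1558, 612]) cube([1101, 296, 153]);
translate([350, 1854, 765]) cube([1101, 296, 153]);
translate([350, 2150, 918]) cube([1101, 296, 153]);
translate([350, 2446, 1071]) cube([1101, 296, 153]);


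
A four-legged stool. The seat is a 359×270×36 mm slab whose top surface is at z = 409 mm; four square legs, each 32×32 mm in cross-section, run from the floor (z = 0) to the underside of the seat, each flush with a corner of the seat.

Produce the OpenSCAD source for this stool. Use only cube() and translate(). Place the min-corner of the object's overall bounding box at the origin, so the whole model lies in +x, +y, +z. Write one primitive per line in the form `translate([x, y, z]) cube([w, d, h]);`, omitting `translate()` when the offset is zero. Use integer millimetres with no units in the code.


// leg_h = 409 - 36 = 373
translate([0, 0, 373]) cube([359, 270, 36]);
cube([32, 32, 373]);
translate([327, 0, 0]) cube([32, 32, 373]);
translate([0, 238, 0]) cube([32, 32, 373]);
translate([327, 238, 0]) cube([32, 32, 373]);


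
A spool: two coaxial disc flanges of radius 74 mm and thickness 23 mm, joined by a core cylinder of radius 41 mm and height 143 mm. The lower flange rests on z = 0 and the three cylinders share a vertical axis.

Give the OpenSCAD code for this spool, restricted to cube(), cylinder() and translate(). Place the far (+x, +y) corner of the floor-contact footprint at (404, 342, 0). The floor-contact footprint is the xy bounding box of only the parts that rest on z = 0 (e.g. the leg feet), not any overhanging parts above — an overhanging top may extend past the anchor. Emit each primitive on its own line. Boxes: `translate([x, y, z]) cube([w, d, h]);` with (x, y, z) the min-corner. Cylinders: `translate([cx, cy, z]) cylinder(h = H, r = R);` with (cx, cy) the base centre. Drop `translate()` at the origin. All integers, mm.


translate([330, 268, 0]) cylinder(h = 23, r = 74);
translate([330, 268, 23]) cylinder(h = 143, r = 41);
translate([330, 268, 166]) cylinder(h = 23, r = 74);


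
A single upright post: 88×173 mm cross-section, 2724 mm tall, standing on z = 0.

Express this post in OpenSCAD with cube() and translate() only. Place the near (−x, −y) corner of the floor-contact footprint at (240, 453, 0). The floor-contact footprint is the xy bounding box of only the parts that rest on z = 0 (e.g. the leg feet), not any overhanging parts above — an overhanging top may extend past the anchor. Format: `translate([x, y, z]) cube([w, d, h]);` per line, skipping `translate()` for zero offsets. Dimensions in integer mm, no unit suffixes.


translate([240, 453, 0]) cube([88, 173, 2724]);


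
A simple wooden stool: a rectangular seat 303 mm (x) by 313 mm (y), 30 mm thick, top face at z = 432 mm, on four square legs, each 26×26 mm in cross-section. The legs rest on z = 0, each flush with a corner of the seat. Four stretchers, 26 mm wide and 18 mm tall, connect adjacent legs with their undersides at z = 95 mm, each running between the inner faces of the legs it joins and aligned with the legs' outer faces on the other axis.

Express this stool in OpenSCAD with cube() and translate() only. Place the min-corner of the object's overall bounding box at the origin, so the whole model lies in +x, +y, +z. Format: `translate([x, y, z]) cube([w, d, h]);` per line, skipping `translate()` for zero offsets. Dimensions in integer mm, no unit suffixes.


translate([0, 0, 402]) cube([303, 313, 30]);
cube([26, 26, 402]);
translate([277, 0, 0]) cube([26, 26, 402]);
translate([0, 287, 0]) cube([26, 26, 402]);
translate([277, 287, 0]) cube([26, 26, 402]);
translate([26, 0, 95]) cube([251, 26, 18]);
translate([26, 287, 95]) cube([251, 26, 18]);
translate([0, 26, 95]) cube([26, 261, 18]);
translate([277, 26, 95]) cube([26, 261, 18]);


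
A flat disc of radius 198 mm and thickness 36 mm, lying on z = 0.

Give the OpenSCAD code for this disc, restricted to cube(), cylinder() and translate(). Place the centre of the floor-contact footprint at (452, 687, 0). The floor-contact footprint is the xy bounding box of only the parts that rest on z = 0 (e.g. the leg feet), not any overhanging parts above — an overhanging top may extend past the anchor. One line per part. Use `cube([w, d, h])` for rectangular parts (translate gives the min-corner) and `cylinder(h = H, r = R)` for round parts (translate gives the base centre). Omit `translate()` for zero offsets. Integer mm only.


translate([452, 687, 0]) cylinder(h = 36, r = 198);


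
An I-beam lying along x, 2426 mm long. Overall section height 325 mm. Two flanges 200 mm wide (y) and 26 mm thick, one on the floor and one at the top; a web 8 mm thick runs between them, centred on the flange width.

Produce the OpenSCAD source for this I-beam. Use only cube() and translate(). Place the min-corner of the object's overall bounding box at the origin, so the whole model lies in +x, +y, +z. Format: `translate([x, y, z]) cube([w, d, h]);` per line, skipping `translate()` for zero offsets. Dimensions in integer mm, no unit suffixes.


cube([2426, 200, 26]);
translate([0, 96, 26]) cube([2426, 8, 273]);
translate([0, 0, 299]) cube([2426, 200, 26]);


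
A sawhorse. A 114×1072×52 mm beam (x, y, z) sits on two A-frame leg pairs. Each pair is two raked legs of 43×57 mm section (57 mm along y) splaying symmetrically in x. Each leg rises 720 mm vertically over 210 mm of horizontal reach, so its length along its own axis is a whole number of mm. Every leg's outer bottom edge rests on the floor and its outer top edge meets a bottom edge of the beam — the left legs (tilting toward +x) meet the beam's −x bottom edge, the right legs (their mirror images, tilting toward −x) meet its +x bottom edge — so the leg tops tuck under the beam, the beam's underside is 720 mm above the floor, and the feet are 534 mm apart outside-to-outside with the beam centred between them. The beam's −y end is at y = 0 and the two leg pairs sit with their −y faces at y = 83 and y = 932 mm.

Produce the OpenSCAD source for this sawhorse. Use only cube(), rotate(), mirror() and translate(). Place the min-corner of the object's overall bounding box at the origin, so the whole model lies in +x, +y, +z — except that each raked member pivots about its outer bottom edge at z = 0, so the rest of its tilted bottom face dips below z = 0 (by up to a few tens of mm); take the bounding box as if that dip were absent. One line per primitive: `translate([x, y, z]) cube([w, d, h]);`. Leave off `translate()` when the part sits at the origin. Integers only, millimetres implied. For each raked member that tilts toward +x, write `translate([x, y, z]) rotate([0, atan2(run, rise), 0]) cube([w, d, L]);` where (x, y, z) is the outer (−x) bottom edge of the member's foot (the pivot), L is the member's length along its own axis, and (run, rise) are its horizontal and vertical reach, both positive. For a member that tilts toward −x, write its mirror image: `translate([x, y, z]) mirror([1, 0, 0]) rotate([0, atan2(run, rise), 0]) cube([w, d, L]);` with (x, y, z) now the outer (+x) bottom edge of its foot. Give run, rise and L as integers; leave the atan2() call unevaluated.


translate([210, 0, 720]) cube([114, 1072, 52]);
translate([0, 83, 0]) rotate([0, atan2(210, 720), 0]) cube([43, 57, 750]);
translate([534, 83, 0]) mirror([1, 0, 0]) rotate([0, atan2(210, 720), 0]) cube([43, 57, 750]);
translate([0, 932, 0]) rotate([0, atan2(210, 720), 0]) cube([43, 57, 750]);
translate([534, 932, 0]) mirror([1, 0, 0]) rotate([0, atan2(210, 720), 0]) cube([43, 57, 750]);


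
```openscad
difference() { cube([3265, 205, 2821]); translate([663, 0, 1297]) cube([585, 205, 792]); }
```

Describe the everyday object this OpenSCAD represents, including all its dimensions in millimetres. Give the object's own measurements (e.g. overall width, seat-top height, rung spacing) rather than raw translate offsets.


A wall 3265 mm long (x), 205 mm thick (y), 2821 mm tall, with a rectangular window opening cut through it. The opening is 585 mm wide and 792 mm tall; its sill is at z = 1297 mm and its near (−x) edge is 663 mm from the wall's −x end. The opening passes through the full wall thickness.


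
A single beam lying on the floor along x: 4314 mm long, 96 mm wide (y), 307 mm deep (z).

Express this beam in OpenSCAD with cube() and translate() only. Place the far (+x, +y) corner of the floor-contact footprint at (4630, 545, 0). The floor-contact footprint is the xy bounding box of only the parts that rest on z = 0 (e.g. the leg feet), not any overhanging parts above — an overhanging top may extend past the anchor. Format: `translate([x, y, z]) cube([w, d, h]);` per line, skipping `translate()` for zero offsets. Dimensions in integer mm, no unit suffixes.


translate([316, 449, 0]) cube([4314, 96, 307]);


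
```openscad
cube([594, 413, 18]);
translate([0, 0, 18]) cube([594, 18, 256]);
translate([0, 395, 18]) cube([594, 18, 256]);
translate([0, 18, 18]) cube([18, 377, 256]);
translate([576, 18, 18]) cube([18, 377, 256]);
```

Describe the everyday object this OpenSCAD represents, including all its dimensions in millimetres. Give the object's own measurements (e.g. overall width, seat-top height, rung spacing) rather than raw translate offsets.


An open-topped rectangular box: outside dimensions 594×413×274 mm, with a uniform wall and base thickness of 18 mm. The base is a full 594×413 slab on the floor; four walls sit on top of the base. The front and back walls (the −y and +y sides) span the full width; the two side walls fit between them.


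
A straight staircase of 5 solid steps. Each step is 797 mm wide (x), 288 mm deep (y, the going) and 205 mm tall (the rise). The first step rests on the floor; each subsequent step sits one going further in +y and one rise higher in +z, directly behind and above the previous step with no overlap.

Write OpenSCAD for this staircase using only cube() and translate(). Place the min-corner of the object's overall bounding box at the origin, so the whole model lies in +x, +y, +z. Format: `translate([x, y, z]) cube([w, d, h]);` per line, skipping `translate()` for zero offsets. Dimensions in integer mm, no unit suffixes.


cube([797, 288, 205]);
translate([0, 288, 205]) cube([797, 288, 205]);
translate([0, 576, 410]) cube([797, 288, 205]);
translate([0, 864, 615]) cube([797, 288, 205]);
translate([0, 1152, 820]) cube([797, 288, 205]);


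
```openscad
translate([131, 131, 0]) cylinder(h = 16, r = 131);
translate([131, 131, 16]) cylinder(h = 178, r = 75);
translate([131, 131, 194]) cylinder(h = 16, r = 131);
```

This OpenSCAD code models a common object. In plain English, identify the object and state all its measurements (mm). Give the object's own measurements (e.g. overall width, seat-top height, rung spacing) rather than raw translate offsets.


A spool: two coaxial disc flanges of radius 131 mm and thickness 16 mm, joined by a core cylinder of radius 75 mm and height 178 mm. The lower flange rests on z = 0 and the three cylinders share a vertical axis.


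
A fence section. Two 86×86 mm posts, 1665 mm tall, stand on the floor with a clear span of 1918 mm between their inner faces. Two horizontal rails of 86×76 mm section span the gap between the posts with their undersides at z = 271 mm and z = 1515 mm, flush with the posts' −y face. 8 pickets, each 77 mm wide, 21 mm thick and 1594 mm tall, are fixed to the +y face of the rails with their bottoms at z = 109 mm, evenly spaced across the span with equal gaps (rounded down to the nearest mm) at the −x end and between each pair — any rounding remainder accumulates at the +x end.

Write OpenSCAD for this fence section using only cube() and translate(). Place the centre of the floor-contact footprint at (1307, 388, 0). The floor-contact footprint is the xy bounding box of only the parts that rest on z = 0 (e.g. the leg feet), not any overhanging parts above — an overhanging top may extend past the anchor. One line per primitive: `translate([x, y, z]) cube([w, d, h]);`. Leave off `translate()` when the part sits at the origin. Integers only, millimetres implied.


translate([262, 345, 0]) cube([86, 86, 1665]);
translate([2266, 345, 0]) cube([86, 86, 1665]);
translate([348, 345, 271]) cube([1918, 86, 76]);
translate([348, 345, 1515]) cube([1918, 86, 76]);
translate([492, 431, 109]) cube([77, 21, 1594]);
translate([713, 431, 109]) cube([77, 21, 1594]);
translate([934, 431, 109]) cube([77, 21, 1594]);
translate([1155, 431, 109]) cube([77, 21, 1594]);
translate([1376, 431, 109]) cube([77, 21, 1594]);
translate([1597, 431, 109]) cube([77, 21, 1594]);
translate([1818, 431, 109]) cube([77, 21, 1594]);
translate([2039, 431, 109]) cube([77, 21, 1594]);


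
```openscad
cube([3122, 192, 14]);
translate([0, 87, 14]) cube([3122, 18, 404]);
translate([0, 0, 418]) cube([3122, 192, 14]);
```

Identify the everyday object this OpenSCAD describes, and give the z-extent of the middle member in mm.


An I-beam. The web height is 404 mm.

Two wide flanges with a thin centred web — an I-beam. Overall 432 mm minus two 14 mm flanges gives a web of 432 − 2·14 = 404 mm.


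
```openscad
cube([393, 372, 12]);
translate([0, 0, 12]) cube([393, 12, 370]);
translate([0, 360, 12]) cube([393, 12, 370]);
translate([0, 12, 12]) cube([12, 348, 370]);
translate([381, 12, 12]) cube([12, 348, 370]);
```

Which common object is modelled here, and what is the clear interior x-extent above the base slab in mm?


An open box. The internal width is 369 mm.

A 393×372 base slab with four walls standing on it — an open box. The base is 393 mm wide and the walls are 12 mm thick, so the internal width is 393 − 2 × 12 = 369 mm.


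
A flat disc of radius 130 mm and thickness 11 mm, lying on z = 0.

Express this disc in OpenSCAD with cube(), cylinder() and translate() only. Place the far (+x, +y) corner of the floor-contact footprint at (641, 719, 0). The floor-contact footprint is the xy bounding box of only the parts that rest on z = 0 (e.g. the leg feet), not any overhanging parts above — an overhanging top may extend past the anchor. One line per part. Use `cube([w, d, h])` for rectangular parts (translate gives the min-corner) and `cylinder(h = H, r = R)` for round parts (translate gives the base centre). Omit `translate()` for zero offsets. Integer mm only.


translate([511, 589, 0]) cylinder(h = 11, r = 130);


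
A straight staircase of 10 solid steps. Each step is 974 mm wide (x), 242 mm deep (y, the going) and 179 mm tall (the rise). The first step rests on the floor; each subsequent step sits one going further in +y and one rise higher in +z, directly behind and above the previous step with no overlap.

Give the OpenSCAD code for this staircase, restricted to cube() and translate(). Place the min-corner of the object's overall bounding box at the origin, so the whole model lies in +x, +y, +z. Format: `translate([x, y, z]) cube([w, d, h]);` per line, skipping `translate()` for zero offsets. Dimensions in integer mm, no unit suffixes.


cube([974, 242, 179]);
translate([0, 242, 179]) cube([974, 242, 179]);
translate([0, 484, 358]) cube([974, 242, 179]);
translate([0, 726, 537]) cube([974, 242, 179]);
translate([0, 968, 716]) cube([974, 242, 179]);
translate([0, 1210, 895]) cube([974, 242, 179]);
translate([0, 1452, 1074]) cube([974, 242, 179]);
translate([0, 1694, 1253]) cube([974, 242, 179]);
translate([0, 1936, 1432]) cube([974, 242, 179]);
translate([0, 2178, 1611]) cube([974, 242, 179]);


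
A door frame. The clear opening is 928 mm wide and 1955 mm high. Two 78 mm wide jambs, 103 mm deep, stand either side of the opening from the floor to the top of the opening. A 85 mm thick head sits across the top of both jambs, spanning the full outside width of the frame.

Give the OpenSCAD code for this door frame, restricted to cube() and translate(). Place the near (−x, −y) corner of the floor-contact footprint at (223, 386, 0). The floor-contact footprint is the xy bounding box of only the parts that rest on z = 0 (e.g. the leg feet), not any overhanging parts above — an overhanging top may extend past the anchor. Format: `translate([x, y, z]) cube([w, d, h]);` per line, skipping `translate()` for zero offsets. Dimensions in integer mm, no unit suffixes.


translate([223, 386, 0]) cube([78, 103, 1955]);
translate([1229, 386, 0]) cube([78, 103, 1955]);
translate([223, 386, 1955]) cube([1084, 103, 85]);


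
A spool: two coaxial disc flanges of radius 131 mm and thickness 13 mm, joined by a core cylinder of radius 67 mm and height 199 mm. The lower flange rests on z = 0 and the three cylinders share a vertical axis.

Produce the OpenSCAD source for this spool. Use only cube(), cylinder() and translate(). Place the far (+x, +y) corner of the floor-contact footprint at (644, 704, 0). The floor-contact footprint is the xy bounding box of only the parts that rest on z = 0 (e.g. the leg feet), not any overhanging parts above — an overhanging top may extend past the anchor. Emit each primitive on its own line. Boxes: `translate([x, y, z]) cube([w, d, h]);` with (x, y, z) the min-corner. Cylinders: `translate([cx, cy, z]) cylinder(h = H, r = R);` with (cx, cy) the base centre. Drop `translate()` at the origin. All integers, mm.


translate([513, 573, 0]) cylinder(h = 13, r = 131);
translate([513, 573, 13]) cylinder(h = 199, r = 67);
translate([513, 573, 212]) cylinder(h = 13, r = 131);


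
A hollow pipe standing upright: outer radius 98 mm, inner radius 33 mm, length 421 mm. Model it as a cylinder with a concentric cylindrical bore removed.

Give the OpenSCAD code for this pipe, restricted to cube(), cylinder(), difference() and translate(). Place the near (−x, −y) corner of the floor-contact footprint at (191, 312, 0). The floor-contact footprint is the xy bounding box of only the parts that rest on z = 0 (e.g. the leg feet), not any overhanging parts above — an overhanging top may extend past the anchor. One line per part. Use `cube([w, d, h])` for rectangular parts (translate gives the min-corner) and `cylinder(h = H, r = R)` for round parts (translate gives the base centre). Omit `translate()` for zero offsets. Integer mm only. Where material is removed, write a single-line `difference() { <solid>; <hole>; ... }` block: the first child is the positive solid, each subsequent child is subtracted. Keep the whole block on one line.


difference() { translate([289, 410, 0]) cylinder(h = 421, r = 98); translate([289, 410, 0]) cylinder(h = 421, r = 33); }


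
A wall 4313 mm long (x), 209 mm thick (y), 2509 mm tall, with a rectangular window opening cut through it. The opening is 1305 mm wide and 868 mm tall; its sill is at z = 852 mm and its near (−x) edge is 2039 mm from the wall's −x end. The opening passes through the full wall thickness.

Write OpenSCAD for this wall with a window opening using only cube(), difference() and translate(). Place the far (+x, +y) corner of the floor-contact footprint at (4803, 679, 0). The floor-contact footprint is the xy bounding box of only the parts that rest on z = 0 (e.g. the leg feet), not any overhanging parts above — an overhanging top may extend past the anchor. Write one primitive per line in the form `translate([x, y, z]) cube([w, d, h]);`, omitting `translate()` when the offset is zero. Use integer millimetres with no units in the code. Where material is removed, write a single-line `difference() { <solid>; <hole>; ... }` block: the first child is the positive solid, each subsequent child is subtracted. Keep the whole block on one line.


difference() { translate([490, 470, 0]) cube([4313, 209, 2509]); translate([2529, 470, 852]) cube([1305, 209, 868]); }


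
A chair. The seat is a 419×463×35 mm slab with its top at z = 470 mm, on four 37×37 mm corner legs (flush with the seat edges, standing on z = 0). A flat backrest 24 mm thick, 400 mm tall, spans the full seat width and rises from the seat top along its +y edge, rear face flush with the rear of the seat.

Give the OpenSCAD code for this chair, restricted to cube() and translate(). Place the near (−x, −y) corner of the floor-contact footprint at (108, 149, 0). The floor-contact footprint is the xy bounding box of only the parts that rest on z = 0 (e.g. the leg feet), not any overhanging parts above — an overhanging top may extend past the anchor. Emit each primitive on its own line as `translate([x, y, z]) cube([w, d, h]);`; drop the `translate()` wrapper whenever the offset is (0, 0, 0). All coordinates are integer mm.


// leg_h = 470 - 35 = 435
translate([108, 149, 435]) cube([419, 463, 35]);
translate([108, 149, 0]) cube([37, 37, 435]);
translate([490, 149, 0]) cube([37, 37, 435]);
translate([108, 575, 0]) cube([37, 37, 435]);
translate([490, 575, 0]) cube([37, 37, 435]);
translate([108, 588, 470]) cube([419, 24, 400]);


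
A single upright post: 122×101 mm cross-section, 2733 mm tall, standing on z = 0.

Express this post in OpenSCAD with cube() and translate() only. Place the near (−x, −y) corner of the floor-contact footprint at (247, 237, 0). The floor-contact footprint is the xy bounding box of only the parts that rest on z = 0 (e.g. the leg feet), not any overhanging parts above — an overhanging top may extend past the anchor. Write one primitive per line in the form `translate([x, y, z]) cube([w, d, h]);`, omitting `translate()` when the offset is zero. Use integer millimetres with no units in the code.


translate([247, 237, 0]) cube([122, 101, 2733]);


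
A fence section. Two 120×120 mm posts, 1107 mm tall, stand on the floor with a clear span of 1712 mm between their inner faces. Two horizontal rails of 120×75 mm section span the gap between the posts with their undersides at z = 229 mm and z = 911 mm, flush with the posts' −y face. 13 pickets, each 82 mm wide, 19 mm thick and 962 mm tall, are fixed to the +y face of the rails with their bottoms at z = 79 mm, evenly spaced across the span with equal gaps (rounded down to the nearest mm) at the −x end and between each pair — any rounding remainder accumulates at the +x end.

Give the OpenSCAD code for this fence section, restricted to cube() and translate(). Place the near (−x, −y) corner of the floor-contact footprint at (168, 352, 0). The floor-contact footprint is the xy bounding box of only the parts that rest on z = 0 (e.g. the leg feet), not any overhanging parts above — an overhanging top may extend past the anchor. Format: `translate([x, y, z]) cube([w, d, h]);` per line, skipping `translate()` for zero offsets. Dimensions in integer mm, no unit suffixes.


translate([168, 352, 0]) cube([120, 120, 1107]);
translate([2000, 352, 0]) cube([120, 120, 1107]);
translate([288, 352, 229]) cube([1712, 120, 75]);
translate([288, 352, 911]) cube([1712, 120, 75]);
translate([334, 472, 79]) cube([82, 19, 962]);
translate([462, 472, 79]) cube([82, 19, 962]);
translate([590, 472, 79]) cube([82, 19, 962]);
translate([718, 472, 79]) cube([82, 19, 962]);
translate([846, 472, 79]) cube([82, 19, 962]);
translate([974, 472, 79]) cube([82, 19, 962]);
translate([1102, 472, 79]) cube([82, 19, 962]);
translate([1230, 472, 79]) cube([82, 19, 962]);
translate([1358, 472, 79]) cube([82, 19, 962]);
translate([1486, 472, 79]) cube([82, 19, 962]);
translate([1614, 472, 79]) cube([82, 19, 962]);
translate([1742, 472, 79]) cube([82, 19, 962]);
translate([1870, 472, 79]) cube([82, 19, 962]);


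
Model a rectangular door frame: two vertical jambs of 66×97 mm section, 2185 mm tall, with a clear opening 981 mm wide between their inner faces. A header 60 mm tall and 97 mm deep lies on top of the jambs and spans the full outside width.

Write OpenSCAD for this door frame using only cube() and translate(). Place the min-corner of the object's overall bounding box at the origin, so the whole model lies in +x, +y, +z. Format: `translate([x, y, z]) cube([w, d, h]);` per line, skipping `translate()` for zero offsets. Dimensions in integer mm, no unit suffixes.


cube([66, 97, 2185]);
translate([1047, 0, 0]) cube([66, 97, 2185]);
translate([0, 0, 2185]) cube([1113, 97, 60]);


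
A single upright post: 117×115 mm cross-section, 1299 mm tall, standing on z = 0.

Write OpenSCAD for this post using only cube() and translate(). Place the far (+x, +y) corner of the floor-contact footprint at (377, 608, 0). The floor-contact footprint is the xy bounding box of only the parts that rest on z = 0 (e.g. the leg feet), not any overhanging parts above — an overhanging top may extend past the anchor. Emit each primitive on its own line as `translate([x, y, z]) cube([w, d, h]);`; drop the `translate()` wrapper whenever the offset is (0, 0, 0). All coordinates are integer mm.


translate([260, 493, 0]) cube([117, 115, 1299]);


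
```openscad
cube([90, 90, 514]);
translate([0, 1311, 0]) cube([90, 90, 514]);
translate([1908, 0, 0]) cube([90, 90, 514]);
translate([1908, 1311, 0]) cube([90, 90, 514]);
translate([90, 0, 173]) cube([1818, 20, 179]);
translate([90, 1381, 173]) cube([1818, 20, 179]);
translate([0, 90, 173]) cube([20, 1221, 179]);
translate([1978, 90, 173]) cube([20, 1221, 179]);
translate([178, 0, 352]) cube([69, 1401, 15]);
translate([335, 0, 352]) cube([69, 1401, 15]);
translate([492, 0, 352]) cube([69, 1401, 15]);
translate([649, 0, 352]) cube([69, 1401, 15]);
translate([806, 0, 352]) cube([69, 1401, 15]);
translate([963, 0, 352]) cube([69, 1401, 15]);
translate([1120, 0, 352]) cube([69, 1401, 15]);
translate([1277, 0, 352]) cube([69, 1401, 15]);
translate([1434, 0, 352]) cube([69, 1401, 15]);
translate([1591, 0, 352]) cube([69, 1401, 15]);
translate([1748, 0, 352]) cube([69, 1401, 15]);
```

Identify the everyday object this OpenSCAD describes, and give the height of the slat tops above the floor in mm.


A bed frame. The slat-top height is 367 mm.

Four posts, four rails, and a row of slats — a bed frame. Slats sit on the rails at z = 173 + 179 = 352; with slat thickness 15, the top is 367 mm.


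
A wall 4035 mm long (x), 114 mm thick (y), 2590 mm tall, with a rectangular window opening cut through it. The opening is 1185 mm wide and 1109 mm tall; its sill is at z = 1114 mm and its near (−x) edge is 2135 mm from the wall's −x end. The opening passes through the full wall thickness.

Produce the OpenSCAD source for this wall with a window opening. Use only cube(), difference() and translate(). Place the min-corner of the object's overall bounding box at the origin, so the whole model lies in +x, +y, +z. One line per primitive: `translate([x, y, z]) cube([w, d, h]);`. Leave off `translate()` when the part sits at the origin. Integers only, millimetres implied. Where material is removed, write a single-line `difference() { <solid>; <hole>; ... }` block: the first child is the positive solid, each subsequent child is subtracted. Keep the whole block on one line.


difference() { cube([4035, 114, 2590]); translate([2135, 0, 1114]) cube([1185, 114, 1109]); }


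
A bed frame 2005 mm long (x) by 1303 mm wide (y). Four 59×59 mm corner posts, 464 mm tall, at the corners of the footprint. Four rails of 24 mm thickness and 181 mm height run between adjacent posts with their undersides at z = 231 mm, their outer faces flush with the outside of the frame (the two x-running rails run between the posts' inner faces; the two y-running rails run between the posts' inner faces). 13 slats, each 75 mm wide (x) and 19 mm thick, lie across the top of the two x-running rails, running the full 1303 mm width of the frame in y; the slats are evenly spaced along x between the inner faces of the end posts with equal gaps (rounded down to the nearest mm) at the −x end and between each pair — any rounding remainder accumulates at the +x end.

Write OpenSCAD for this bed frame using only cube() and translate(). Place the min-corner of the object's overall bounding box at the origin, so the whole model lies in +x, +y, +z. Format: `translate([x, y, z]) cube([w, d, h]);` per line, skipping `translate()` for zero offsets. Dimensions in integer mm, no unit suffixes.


// slat z = rail_z + rail_h = 231 + 181 = 412
// slat gap = ⌊(1887 − 13·75) / 14⌋ = 65
cube([59, 59, 464]);
translate([0, 1244, 0]) cube([59, 59, 464]);
translate([1946, 0, 0]) cube([59, 59, 464]);
translate([1946, 1244, 0]) cube([59, 59, 464]);
translate([59, 0, 231]) cube([1887, 24, 181]);
translate([59, 1279, 231]) cube([1887, 24, 181]);
translate([0, 59, 231]) cube([24, 1185, 181]);
translate([1981, 59, 231]) cube([24, 1185, 181]);
translate([124, 0, 412]) cube([75, 1303, 19]);
translate([264, 0, 412]) cube([75, 1303, 19]);
translate([404, 0, 412]) cube([75, 1303, 19]);
translate([544, 0, 412]) cube([75, 1303, 19]);
translate([684, 0, 412]) cube([75, 1303, 19]);
translate([824, 0, 412]) cube([75, 1303, 19]);
translate([964, 0, 412]) cube([75, 1303, 19]);
translate([1104, 0, 412]) cube([75, 1303, 19]);
translate([1244, 0, 412]) cube([75, 1303, 19]);
translate([1384, 0, 412]) cube([75, 1303, 19]);
translate([1524, 0, 412]) cube([75, 1303, 19]);
translate([1664, 0, 412]) cube([75, 1303, 19]);
translate([1804, 0, 412]) cube([75, 1303, 19]);


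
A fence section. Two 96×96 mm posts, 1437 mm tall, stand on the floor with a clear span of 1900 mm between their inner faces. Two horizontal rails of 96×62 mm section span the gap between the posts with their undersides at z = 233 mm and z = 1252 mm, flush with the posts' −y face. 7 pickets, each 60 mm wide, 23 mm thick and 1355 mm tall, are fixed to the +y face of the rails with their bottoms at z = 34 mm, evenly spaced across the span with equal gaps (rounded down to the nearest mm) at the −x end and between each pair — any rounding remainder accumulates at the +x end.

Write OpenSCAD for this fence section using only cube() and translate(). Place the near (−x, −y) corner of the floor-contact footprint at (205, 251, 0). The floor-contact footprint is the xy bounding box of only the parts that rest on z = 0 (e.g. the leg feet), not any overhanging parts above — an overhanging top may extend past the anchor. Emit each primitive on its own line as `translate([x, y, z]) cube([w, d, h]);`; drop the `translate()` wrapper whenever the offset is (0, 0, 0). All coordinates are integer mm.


translate([205, 251, 0]) cube([96, 96, 1437]);
translate([2201, 251, 0]) cube([96, 96, 1437]);
translate([301, 251, 233]) cube([1900, 96, 62]);
translate([301, 251, 1252]) cube([1900, 96, 62]);
translate([486, 347, 34]) cube([60, 23, 1355]);
translate([731, 347, 34]) cube([60, 23, 1355]);
translate([976, 347, 34]) cube([60, 23, 1355]);
translate([1221, 347, 34]) cube([60, 23, 1355]);
translate([1466, 347, 34]) cube([60, 23, 1355]);
translate([1711, 347, 34]) cube([60, 23, 1355]);
translate([1956, 347, 34]) cube([60, 23, 1355]);


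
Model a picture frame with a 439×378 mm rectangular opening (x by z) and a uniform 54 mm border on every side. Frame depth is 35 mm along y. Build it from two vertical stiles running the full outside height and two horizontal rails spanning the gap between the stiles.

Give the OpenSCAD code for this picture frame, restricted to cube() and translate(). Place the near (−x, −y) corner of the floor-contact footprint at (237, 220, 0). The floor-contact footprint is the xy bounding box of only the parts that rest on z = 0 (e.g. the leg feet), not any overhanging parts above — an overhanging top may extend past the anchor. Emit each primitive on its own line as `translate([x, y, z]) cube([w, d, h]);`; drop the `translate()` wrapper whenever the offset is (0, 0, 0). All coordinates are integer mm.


translate([237, 220, 0]) cube([54, 35, 486]);
translate([730, 220, 0]) cube([54, 35, 486]);
translate([291, 220, 0]) cube([439, 35, 54]);
translate([291, 220, 432]) cube([439, 35, 54]);


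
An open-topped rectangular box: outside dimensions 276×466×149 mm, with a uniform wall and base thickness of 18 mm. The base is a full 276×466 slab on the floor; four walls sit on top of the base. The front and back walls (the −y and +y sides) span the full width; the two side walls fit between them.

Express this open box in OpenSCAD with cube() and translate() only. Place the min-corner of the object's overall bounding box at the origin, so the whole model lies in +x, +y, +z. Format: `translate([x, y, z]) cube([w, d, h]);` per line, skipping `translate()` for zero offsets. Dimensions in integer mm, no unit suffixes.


cube([276, 466, 18]);
translate([0, 0, 18]) cube([276, 18, 131]);
translate([0, 448, 18]) cube([276, 18, 131]);
translate([0, 18, 18]) cube([18, 430, 131]);
translate([258, 18, 18]) cube([18, 430, 131]);


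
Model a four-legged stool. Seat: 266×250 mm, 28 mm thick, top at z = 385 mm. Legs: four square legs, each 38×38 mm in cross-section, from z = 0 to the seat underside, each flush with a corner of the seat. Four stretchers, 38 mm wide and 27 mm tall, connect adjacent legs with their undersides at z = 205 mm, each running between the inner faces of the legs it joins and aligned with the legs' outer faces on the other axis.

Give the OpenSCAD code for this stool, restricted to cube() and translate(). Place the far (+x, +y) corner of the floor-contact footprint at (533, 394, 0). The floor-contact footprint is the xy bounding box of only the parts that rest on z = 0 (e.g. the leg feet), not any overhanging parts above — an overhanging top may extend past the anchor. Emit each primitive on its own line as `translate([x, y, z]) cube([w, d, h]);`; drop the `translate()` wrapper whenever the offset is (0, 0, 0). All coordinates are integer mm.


translate([267, 144, 357]) cube([266, 250, 28]);
translate([267, 144, 0]) cube([38, 38, 357]);
translate([495, 144, 0]) cube([38, 38, 357]);
translate([267, 356, 0]) cube([38, 38, 357]);
translate([495, 356, 0]) cube([38, 38, 357]);
translate([305, 144, 205]) cube([190, 38, 27]);
translate([305, 356, 205]) cube([190, 38, 27]);
translate([267, 182, 205]) cube([38, 174, 27]);
translate([495, 182, 205]) cube([38, 174, 27]);


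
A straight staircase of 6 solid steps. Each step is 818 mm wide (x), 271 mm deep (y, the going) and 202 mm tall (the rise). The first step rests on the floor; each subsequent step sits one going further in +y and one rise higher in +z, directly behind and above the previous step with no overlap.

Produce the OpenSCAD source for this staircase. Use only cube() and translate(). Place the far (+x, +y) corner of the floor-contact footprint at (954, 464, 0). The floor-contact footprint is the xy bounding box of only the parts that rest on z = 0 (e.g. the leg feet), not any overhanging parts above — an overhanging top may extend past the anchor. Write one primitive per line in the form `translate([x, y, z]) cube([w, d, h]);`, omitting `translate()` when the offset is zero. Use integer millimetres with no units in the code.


translate([136, 193, 0]) cube([818, 271, 202]);
translate([136, 464, 202]) cube([818, 271, 202]);
translate([136, 735, 404]) cube([818, 271, 202]);
translate([136, 1006, 606]) cube([818, 271, 202]);
translate([136, 1277, 808]) cube([818, 271, 202]);
translate([136, 1548, 1010]) cube([818, 271, 202]);
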